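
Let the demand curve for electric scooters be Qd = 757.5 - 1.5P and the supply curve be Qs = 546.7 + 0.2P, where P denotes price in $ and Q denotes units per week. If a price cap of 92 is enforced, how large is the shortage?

Shortage = 54.4

With P fixed at 92, quantity demanded is 619.5 and quantity supplied is 565.1.
Shortage = Qd - Qs = 619.5 - 565.1 = 54.4.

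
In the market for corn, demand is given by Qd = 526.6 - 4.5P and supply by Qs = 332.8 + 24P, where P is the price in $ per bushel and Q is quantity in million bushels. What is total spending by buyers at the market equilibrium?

Total spending by buyers = 3372.8

Equating demand and supply, 526.6 - 4.5P = 332.8 + 24P gives 28.5P = 193.8, so P* = 6.8.
Plugging P* into demand: Q* = 526.6 - 4.5(6.8) = 496.
Total spending by buyers = P* × Q* = 6.8 × 496 = 3372.8.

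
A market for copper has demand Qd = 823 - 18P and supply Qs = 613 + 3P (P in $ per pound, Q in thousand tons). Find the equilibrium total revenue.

Total revenue = 6430

The market clears where 823 - 18P = 613 + 3P. Rearranging, 21P = 210, hence P* = 10.
From the demand curve, Q* = 823 - 18(10) = 643.
Total revenue = P* × Q* = 10 × 643 = 6430.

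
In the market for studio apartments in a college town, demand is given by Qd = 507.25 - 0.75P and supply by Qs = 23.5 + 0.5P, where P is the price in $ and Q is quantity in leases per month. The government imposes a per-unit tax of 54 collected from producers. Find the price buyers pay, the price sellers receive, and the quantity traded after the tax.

P_b = 408.6, P_s = 354.6, Q = 200.8

With a tax of 54 on producers, they supply based on the net price P_s = P_b - 54, so Qs = -3.5 + 0.5P_b.
Market clearing requires 507.25 - 0.75P_b = -3.5 + 0.5P_b; hence 510.75 = 1.25P_b and P_b = 408.6.
Then P_s = 408.6 - 54 = 354.6 and Q = 507.25 - 0.75(408.6) = 200.8.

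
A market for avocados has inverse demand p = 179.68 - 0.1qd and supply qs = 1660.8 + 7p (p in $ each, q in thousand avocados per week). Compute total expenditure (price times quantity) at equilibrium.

Total expenditure = 13734.4

In direct form, qd = 1796.8 - 10p.
At equilibrium qd = qs, so 1796.8 - 10p = 1660.8 + 7p; collecting terms, 136 = 17p and p* = 8.
From the demand curve, q* = 1796.8 - 10(8) = 1716.8.
Total expenditure = p* × q* = 8 × 1716.8 = 13734.4.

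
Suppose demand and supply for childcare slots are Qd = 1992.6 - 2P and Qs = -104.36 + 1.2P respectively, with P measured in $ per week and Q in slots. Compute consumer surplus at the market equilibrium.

Consumer surplus = 116281

Equating demand and supply, 1992.6 - 2P = -104.36 + 1.2P gives 3.2P = 2096.96, so P* = 655.3.
Substitute back: Q* = 1992.6 - 2(655.3) = 682.
Demand choke price (Qd = 0): P = 1992.6/2 = 996.3. Consumer surplus = ½ × (996.3 - 655.3) × 682 = 116281.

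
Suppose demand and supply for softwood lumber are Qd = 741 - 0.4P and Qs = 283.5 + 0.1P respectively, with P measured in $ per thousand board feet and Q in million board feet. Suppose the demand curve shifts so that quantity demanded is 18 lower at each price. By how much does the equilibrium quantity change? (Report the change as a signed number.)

ΔQ = -3.6

At equilibrium Qd = Qs, so 741 - 0.4P = 283.5 + 0.1P; collecting terms, 457.5 = 0.5P and P* = 915.
From the demand curve, Q* = 741 - 0.4(915) = 375.
After the shift, demand is Qd = 723 - 0.4P.
New equilibrium: 439.5 = 0.5P, so P = 879 and Q = 371.4.
ΔQ = 371.4 - 375 = -3.6.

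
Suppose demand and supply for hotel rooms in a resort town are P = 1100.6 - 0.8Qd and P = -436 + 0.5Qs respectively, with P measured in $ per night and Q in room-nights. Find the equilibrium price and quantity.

P* = 155, Q* = 1182

Rewriting in direct form: Qd = 1375.75 - 1.25P and Qs = 872 + 2P.
Equating demand and supply, 1375.75 - 1.25P = 872 + 2P gives 3.25P = 503.75, so P* = 155.
Then Q* = 1375.75 - 1.25(155) = 1182.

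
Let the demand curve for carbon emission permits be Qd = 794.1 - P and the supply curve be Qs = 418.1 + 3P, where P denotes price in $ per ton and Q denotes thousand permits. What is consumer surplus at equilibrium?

The market clears where 794.1 - P = 418.1 + 3P. Rearranging, 4P = 376, hence P* = 94.
From the demand curve, Q* = 794.1 - 94 = 700.1.
Demand choke price (Qd = 0): P = 794.1. Consumer surplus = ½ × (794.1 - 94) × 700.1 = 245070.005.

Consumer surplus = 245070.005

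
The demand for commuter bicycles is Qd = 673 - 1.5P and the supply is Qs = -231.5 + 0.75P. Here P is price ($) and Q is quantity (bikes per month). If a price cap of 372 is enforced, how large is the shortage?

Shortage = 67.5

At P = 372: Qd = 115 and Qs = 47.5.
Shortage = Qd - Qs = 115 - 47.5 = 67.5.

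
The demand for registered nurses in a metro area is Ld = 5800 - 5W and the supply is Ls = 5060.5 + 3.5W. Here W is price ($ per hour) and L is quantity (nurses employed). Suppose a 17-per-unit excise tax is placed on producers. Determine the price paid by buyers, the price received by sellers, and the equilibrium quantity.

With a tax of 17 on producers, they supply based on the net price W_s = W_b - 17, so Ls = 5001 + 3.5W_b.
Market clearing requires 5800 - 5W_b = 5001 + 3.5W_b; hence 799 = 8.5W_b and W_b = 94.
So W_s = 77 and the quantity traded is L = 5800 - 5(94) = 5330.

W_b = 94, W_s = 77, L = 5330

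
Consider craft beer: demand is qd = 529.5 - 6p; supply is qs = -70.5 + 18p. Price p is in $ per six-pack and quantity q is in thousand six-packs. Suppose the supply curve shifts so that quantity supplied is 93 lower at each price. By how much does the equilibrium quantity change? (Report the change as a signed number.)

Δq = -23.25

Set qd = qs: 529.5 - 6p = -70.5 + 18p, so 600 = 24p and p* = 25.
From the demand curve, q* = 529.5 - 6(25) = 379.5.
After the shift, supply is qs = -163.5 + 18p.
New equilibrium: 693 = 24p, so p = 28.875 and q = 356.25.
Δq = 356.25 - 379.5 = -23.25.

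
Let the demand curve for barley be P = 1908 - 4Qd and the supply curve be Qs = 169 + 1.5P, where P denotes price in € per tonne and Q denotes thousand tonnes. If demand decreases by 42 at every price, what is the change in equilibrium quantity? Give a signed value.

Solving each curve for Q: Qd = 477 - 0.25P.
Set Qd = Qs: 477 - 0.25P = 169 + 1.5P, so 308 = 1.75P and P* = 176.
From the demand curve, Q* = 477 - 0.25(176) = 433.
After the shift, demand is Qd = 435 - 0.25P.
The new intersection has 266 = 1.75P, i.e. P = 152, Q = 397.
ΔQ = 397 - 433 = -36.

ΔQ = -36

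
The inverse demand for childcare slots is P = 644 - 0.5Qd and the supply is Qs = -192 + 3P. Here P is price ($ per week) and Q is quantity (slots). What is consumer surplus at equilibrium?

Consumer surplus = 121104

Rewriting in direct form: Qd = 1288 - 2P.
Set Qd = Qs: 1288 - 2P = -192 + 3P, so 1480 = 5P and P* = 296.
From the demand curve, Q* = 1288 - 2(296) = 696.
Demand choke price (Qd = 0): P = 1288/2 = 644. Consumer surplus = ½ × (644 - 296) × 696 = 121104.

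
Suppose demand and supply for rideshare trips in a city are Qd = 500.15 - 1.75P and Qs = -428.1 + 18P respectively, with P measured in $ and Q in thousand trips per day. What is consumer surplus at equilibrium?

Consumer surplus = 49897.26

At equilibrium Qd = Qs, so 500.15 - 1.75P = -428.1 + 18P; collecting terms, 928.25 = 19.75P and P* = 47.
Substitute back: Q* = 500.15 - 1.75(47) = 417.9.
Demand choke price (Qd = 0): P = 500.15/1.75 = 285.8. Consumer surplus = ½ × (285.8 - 47) × 417.9 = 49897.26.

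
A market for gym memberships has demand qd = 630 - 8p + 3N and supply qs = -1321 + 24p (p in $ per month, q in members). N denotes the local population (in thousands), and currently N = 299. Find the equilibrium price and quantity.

With N = 299, demand is qd = 1527 - 8p.
The market clears where 1527 - 8p = -1321 + 24p. Rearranging, 32p = 2848, hence p* = 89.
Then q* = 1527 - 8(89) = 815.

p* = 89, q* = 815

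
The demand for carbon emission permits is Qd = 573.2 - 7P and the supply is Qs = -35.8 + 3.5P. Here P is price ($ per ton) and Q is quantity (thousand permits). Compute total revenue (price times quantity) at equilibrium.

Set Qd = Qs: 573.2 - 7P = -35.8 + 3.5P, so 609 = 10.5P and P* = 58.
Substitute back: Q* = 573.2 - 7(58) = 167.2.
Total revenue = P* × Q* = 58 × 167.2 = 9697.6.

Total revenue = 9697.6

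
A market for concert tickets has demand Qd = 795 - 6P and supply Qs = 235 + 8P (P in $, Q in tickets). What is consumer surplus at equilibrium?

Equating demand and supply, 795 - 6P = 235 + 8P gives 14P = 560, so P* = 40.
From the demand curve, Q* = 795 - 6(40) = 555.
Demand choke price (Qd = 0): P = 795/6 = 132.5. Consumer surplus = ½ × (132.5 - 40) × 555 = 25668.75.

Consumer surplus = 25668.75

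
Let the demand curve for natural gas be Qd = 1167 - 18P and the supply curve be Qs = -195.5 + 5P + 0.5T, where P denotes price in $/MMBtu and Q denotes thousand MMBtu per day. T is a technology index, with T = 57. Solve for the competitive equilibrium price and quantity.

P* = 58, Q* = 123

With T = 57, supply is Qs = -167 + 5P.
At equilibrium Qd = Qs, so 1167 - 18P = -167 + 5P; collecting terms, 1334 = 23P and P* = 58.
From the demand curve, Q* = 1167 - 18(58) = 123.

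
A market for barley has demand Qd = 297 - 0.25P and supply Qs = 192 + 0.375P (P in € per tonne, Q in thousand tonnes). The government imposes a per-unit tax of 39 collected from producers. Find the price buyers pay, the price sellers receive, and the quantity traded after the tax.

The tax drives a wedge P_b - P_s = 39. Substituting P_s = P_b - 39 into supply: Qs = 177.375 + 0.375P_b.
Equate demand and the shifted supply: 297 - 0.25P_b = 177.375 + 0.375P_b, giving 0.625P_b = 119.625, so P_b = 191.4.
So P_s = 152.4 and the quantity traded is Q = 297 - 0.25(191.4) = 249.15.

P_b = 191.4, P_s = 152.4, Q = 249.15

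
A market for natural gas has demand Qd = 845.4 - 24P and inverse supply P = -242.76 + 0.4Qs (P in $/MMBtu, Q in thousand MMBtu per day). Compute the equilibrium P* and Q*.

P* = 9, Q* = 629.4

Inverting to quantity form: Qs = 606.9 + 2.5P.
The market clears where 845.4 - 24P = 606.9 + 2.5P. Rearranging, 26.5P = 238.5, hence P* = 9.
Substitute back: Q* = 845.4 - 24(9) = 629.4.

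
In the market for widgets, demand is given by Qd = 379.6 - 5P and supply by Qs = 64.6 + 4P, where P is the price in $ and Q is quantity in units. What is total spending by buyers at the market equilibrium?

Total spending by buyers = 7161

Set Qd = Qs: 379.6 - 5P = 64.6 + 4P, so 315 = 9P and P* = 35.
From the demand curve, Q* = 379.6 - 5(35) = 204.6.
Total spending by buyers = P* × Q* = 35 × 204.6 = 7161.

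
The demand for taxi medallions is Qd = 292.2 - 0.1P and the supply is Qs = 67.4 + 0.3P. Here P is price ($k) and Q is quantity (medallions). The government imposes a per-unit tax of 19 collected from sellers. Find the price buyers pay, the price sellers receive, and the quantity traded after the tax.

The tax drives a wedge P_b - P_s = 19. Substituting P_s = P_b - 19 into supply: Qs = 61.7 + 0.3P_b.
Set Qd = Qs: 292.2 - 0.1P_b = 61.7 + 0.3P_b, so 230.5 = 0.4P_b and P_b = 576.25.
Then P_s = 576.25 - 19 = 557.25 and Q = 292.2 - 0.1(576.25) = 234.575.

P_b = 576.25, P_s = 557.25, Q = 234.575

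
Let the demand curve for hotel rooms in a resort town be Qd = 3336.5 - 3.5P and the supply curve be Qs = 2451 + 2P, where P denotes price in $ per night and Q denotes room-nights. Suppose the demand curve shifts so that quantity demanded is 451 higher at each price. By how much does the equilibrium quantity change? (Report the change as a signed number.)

The market clears where 3336.5 - 3.5P = 2451 + 2P. Rearranging, 5.5P = 885.5, hence P* = 161.
Then Q* = 3336.5 - 3.5(161) = 2773.
After the shift, demand is Qd = 3787.5 - 3.5P.
The new intersection has 1336.5 = 5.5P, i.e. P = 243, Q = 2937.
ΔQ = 2937 - 2773 = 164.

ΔQ = 164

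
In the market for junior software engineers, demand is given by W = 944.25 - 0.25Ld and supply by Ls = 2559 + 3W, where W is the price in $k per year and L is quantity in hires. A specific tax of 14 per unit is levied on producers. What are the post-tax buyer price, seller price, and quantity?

Solving each curve for L: Ld = 3777 - 4W.
The tax drives a wedge W_b - W_s = 14. Substituting W_s = W_b - 14 into supply: Ls = 2517 + 3W_b.
Set Ld = Ls: 3777 - 4W_b = 2517 + 3W_b, so 1260 = 7W_b and W_b = 180.
So W_s = 166 and the quantity traded is L = 3777 - 4(180) = 3057.

W_b = 180, W_s = 166, L = 3057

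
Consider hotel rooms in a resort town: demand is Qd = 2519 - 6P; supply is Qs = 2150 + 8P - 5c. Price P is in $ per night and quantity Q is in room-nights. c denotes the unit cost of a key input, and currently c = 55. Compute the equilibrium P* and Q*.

With c = 55, supply is Qs = 1875 + 8P.
At equilibrium Qd = Qs, so 2519 - 6P = 1875 + 8P; collecting terms, 644 = 14P and P* = 46.
From the demand curve, Q* = 2519 - 6(46) = 2243.

P* = 46, Q* = 2243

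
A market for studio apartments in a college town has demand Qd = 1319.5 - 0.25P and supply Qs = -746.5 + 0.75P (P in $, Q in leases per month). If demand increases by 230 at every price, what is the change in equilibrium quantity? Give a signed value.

Set Qd = Qs: 1319.5 - 0.25P = -746.5 + 0.75P, so 2066 = P and P* = 2066.
From the demand curve, Q* = 1319.5 - 0.25(2066) = 803.
After the shift, demand is Qd = 1549.5 - 0.25P.
The new intersection has 2296 = P, i.e. P = 2296, Q = 975.5.
ΔQ = 975.5 - 803 = 172.5.

ΔQ = 172.5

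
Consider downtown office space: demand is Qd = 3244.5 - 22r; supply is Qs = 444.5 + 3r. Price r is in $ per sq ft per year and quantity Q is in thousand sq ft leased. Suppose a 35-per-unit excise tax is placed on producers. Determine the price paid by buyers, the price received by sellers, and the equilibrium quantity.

With a tax of 35 on producers, they supply based on the net price r_s = r_b - 35, so Qs = 339.5 + 3r_b.
Market clearing requires 3244.5 - 22r_b = 339.5 + 3r_b; hence 2905 = 25r_b and r_b = 116.2.
So r_s = 81.2 and the quantity traded is Q = 3244.5 - 22(116.2) = 688.1.

r_b = 116.2, r_s = 81.2, Q = 688.1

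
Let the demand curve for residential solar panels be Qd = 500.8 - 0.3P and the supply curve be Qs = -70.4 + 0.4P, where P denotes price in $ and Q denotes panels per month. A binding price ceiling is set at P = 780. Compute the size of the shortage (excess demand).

With P fixed at 780, quantity demanded is 266.8 and quantity supplied is 241.6.
Shortage = Qd - Qs = 266.8 - 241.6 = 25.2.

Shortage = 25.2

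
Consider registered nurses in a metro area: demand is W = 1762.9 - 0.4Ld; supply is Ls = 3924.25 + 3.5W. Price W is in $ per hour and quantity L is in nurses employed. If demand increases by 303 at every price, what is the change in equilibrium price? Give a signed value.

Inverting to quantity form: Ld = 4407.25 - 2.5W.
Set Ld = Ls: 4407.25 - 2.5W = 3924.25 + 3.5W, so 483 = 6W and W* = 80.5.
From the demand curve, L* = 4407.25 - 2.5(80.5) = 4206.
After the shift, demand is Ld = 4710.25 - 2.5W.
New equilibrium: 786 = 6W, so W = 131 and L = 4382.75.
ΔW = 131 - 80.5 = 50.5.

ΔW = 50.5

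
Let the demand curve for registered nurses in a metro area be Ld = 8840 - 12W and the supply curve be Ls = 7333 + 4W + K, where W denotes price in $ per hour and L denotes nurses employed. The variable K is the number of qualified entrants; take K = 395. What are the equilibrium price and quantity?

With K = 395, supply is Ls = 7728 + 4W.
Set Ld = Ls: 8840 - 12W = 7728 + 4W, so 1112 = 16W and W* = 69.5.
Substitute back: L* = 8840 - 12(69.5) = 8006.

W* = 69.5, L* = 8006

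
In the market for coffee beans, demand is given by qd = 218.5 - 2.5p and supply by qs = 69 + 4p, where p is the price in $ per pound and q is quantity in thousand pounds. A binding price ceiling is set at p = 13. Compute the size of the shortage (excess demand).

With p fixed at 13, quantity demanded is 186 and quantity supplied is 121.
Shortage = qd - qs = 186 - 121 = 65.

Shortage = 65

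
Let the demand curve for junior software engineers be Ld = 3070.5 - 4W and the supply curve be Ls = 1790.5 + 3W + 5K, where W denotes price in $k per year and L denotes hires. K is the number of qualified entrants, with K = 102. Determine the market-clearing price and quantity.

With K = 102, supply is Ls = 2300.5 + 3W.
The market clears where 3070.5 - 4W = 2300.5 + 3W. Rearranging, 7W = 770, hence W* = 110.
Substitute back: L* = 3070.5 - 4(110) = 2630.5.

W* = 110, L* = 2630.5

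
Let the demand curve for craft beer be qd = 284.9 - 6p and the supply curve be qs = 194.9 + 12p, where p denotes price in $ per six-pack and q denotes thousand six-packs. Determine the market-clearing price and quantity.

The market clears where 284.9 - 6p = 194.9 + 12p. Rearranging, 18p = 90, hence p* = 5.
Plugging p* into demand: q* = 284.9 - 6(5) = 254.9.

p* = 5, q* = 254.9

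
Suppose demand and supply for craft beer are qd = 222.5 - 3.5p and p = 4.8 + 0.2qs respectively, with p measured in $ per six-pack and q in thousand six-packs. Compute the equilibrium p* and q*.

p* = 29, q* = 121

In direct form, qs = -24 + 5p.
The market clears where 222.5 - 3.5p = -24 + 5p. Rearranging, 8.5p = 246.5, hence p* = 29.
Plugging p* into demand: q* = 222.5 - 3.5(29) = 121.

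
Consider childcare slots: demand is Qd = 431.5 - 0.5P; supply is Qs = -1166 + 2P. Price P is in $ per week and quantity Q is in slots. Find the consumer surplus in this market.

Equating demand and supply, 431.5 - 0.5P = -1166 + 2P gives 2.5P = 1597.5, so P* = 639.
Then Q* = 431.5 - 0.5(639) = 112.
Demand choke price (Qd = 0): P = 431.5/0.5 = 863. Consumer surplus = ½ × (863 - 639) × 112 = 12544.

Consumer surplus = 12544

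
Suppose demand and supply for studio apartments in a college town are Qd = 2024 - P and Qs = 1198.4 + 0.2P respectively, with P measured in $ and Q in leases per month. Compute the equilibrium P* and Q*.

P* = 688, Q* = 1336

At equilibrium Qd = Qs, so 2024 - P = 1198.4 + 0.2P; collecting terms, 825.6 = 1.2P and P* = 688.
Plugging P* into demand: Q* = 2024 - 688 = 1336.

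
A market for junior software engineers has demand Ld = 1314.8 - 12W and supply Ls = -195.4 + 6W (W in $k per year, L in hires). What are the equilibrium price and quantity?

At equilibrium Ld = Ls, so 1314.8 - 12W = -195.4 + 6W; collecting terms, 1510.2 = 18W and W* = 83.9.
Substitute back: L* = 1314.8 - 12(83.9) = 308.

W* = 83.9, L* = 308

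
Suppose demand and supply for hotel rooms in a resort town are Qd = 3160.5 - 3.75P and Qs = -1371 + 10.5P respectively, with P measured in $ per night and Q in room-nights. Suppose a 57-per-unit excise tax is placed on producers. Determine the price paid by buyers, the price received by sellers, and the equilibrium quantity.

With a tax of 57 on producers, they supply based on the net price P_s = P_b - 57, so Qs = -1969.5 + 10.5P_b.
Market clearing requires 3160.5 - 3.75P_b = -1969.5 + 10.5P_b; hence 5130 = 14.25P_b and P_b = 360.
So P_s = 303 and the quantity traded is Q = 3160.5 - 3.75(360) = 1810.5.

P_b = 360, P_s = 303, Q = 1810.5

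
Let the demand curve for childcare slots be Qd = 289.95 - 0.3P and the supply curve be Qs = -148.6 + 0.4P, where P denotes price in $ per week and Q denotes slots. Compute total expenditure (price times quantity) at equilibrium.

Equating demand and supply, 289.95 - 0.3P = -148.6 + 0.4P gives 0.7P = 438.55, so P* = 626.5.
Substitute back: Q* = 289.95 - 0.3(626.5) = 102.
Total expenditure = P* × Q* = 626.5 × 102 = 63903.

Total expenditure = 63903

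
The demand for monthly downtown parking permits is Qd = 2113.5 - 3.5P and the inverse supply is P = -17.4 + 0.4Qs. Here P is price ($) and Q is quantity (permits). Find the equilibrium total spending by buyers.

Inverting to quantity form: Qs = 43.5 + 2.5P.
The market clears where 2113.5 - 3.5P = 43.5 + 2.5P. Rearranging, 6P = 2070, hence P* = 345.
Plugging P* into demand: Q* = 2113.5 - 3.5(345) = 906.
Total spending by buyers = P* × Q* = 345 × 906 = 312570.

Total spending by buyers = 312570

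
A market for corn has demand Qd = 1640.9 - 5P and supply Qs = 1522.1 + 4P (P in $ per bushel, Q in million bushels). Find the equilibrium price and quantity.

P* = 13.2, Q* = 1574.9

Equating demand and supply, 1640.9 - 5P = 1522.1 + 4P gives 9P = 118.8, so P* = 13.2.
From the demand curve, Q* = 1640.9 - 5(13.2) = 1574.9.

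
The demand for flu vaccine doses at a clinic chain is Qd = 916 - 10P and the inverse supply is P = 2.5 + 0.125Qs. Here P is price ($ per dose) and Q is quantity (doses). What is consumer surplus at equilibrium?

Consumer surplus = 7840.8

Solving each curve for Q: Qs = -20 + 8P.
At equilibrium Qd = Qs, so 916 - 10P = -20 + 8P; collecting terms, 936 = 18P and P* = 52.
From the demand curve, Q* = 916 - 10(52) = 396.
Demand choke price (Qd = 0): P = 916/10 = 91.6. Consumer surplus = ½ × (91.6 - 52) × 396 = 7840.8.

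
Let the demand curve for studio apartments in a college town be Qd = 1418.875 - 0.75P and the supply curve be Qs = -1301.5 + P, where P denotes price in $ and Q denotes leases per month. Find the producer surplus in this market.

Set Qd = Qs: 1418.875 - 0.75P = -1301.5 + P, so 2720.375 = 1.75P and P* = 1554.5.
Substitute back: Q* = 1418.875 - 0.75(1554.5) = 253.
Supply choke price (Qs = 0): P = 1301.5. Producer surplus = ½ × (1554.5 - 1301.5) × 253 = 32004.5.

Producer surplus = 32004.5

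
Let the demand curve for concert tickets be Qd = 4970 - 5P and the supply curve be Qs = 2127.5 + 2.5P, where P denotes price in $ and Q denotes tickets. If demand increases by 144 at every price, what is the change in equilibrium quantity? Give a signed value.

The market clears where 4970 - 5P = 2127.5 + 2.5P. Rearranging, 7.5P = 2842.5, hence P* = 379.
Plugging P* into demand: Q* = 4970 - 5(379) = 3075.
After the shift, demand is Qd = 5114 - 5P.
The new intersection has 2986.5 = 7.5P, i.e. P = 398.2, Q = 3123.
ΔQ = 3123 - 3075 = 48.

ΔQ = 48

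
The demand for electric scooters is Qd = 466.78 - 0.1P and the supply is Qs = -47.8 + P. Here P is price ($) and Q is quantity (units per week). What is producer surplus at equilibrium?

Producer surplus = 88200

Equating demand and supply, 466.78 - 0.1P = -47.8 + P gives 1.1P = 514.58, so P* = 467.8.
Substitute back: Q* = 466.78 - 0.1(467.8) = 420.
Supply choke price (Qs = 0): P = 47.8. Producer surplus = ½ × (467.8 - 47.8) × 420 = 88200.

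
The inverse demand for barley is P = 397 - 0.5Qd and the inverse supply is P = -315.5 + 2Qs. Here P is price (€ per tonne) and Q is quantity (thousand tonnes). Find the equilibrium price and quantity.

P* = 254.5, Q* = 285

Solving each curve for Q: Qd = 794 - 2P and Qs = 157.75 + 0.5P.
The market clears where 794 - 2P = 157.75 + 0.5P. Rearranging, 2.5P = 636.25, hence P* = 254.5.
From the demand curve, Q* = 794 - 2(254.5) = 285.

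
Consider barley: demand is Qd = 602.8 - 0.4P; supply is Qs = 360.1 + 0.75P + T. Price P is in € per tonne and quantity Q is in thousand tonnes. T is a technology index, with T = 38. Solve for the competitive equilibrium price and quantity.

P* = 178, Q* = 531.6

With T = 38, supply is Qs = 398.1 + 0.75P.
At equilibrium Qd = Qs, so 602.8 - 0.4P = 398.1 + 0.75P; collecting terms, 204.7 = 1.15P and P* = 178.
Plugging P* into demand: Q* = 602.8 - 0.4(178) = 531.6.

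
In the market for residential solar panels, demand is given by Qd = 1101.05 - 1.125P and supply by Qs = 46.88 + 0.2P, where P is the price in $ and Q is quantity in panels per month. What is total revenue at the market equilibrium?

At equilibrium Qd = Qs, so 1101.05 - 1.125P = 46.88 + 0.2P; collecting terms, 1054.17 = 1.325P and P* = 795.6.
Plugging P* into demand: Q* = 1101.05 - 1.125(795.6) = 206.
Total revenue = P* × Q* = 795.6 × 206 = 163893.6.

Total revenue = 163893.6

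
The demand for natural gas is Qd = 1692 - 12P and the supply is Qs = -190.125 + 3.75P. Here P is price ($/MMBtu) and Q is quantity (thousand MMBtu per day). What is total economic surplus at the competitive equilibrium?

Total surplus = 11648.7

The market clears where 1692 - 12P = -190.125 + 3.75P. Rearranging, 15.75P = 1882.125, hence P* = 119.5.
Substitute back: Q* = 1692 - 12(119.5) = 258.
Demand choke price = 141; supply choke price = 50.7. CS = ½(141 - 119.5)(258) = 2773.5; PS = ½(119.5 - 50.7)(258) = 8875.2. Total surplus = 11648.7.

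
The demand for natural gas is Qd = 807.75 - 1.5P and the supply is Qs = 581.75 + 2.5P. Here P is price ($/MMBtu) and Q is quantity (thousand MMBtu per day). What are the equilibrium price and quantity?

The market clears where 807.75 - 1.5P = 581.75 + 2.5P. Rearranging, 4P = 226, hence P* = 56.5.
Then Q* = 807.75 - 1.5(56.5) = 723.

P* = 56.5, Q* = 723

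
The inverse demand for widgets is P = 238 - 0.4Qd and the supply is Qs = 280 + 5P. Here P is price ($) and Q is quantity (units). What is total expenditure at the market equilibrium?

Rewriting in direct form: Qd = 595 - 2.5P.
Set Qd = Qs: 595 - 2.5P = 280 + 5P, so 315 = 7.5P and P* = 42.
Then Q* = 595 - 2.5(42) = 490.
Total expenditure = P* × Q* = 42 × 490 = 20580.

Total expenditure = 20580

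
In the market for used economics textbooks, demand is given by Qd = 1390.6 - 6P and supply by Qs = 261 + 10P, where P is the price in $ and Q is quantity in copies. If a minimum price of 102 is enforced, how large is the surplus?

Surplus = 502.4

Evaluating both curves at the floor price 102 gives Qd = 778.6, Qs = 1281.
Surplus = Qs - Qd = 1281 - 778.6 = 502.4.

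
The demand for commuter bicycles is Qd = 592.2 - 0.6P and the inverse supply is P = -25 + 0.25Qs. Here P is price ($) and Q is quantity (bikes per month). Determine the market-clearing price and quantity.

Inverting to quantity form: Qs = 100 + 4P.
Set Qd = Qs: 592.2 - 0.6P = 100 + 4P, so 492.2 = 4.6P and P* = 107.
From the demand curve, Q* = 592.2 - 0.6(107) = 528.

P* = 107, Q* = 528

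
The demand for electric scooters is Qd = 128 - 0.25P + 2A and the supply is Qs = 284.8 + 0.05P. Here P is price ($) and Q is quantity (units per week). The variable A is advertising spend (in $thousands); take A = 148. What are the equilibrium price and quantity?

P* = 464, Q* = 308

With A = 148, demand is Qd = 424 - 0.25P.
Set Qd = Qs: 424 - 0.25P = 284.8 + 0.05P, so 139.2 = 0.3P and P* = 464.
Plugging P* into demand: Q* = 424 - 0.25(464) = 308.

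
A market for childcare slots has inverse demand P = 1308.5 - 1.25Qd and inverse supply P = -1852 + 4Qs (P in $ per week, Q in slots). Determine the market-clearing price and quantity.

In direct form, Qd = 1046.8 - 0.8P and Qs = 463 + 0.25P.
Set Qd = Qs: 1046.8 - 0.8P = 463 + 0.25P, so 583.8 = 1.05P and P* = 556.
Plugging P* into demand: Q* = 1046.8 - 0.8(556) = 602.

P* = 556, Q* = 602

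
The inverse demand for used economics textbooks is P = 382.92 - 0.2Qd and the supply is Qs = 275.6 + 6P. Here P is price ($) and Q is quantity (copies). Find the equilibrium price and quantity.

Solving each curve for Q: Qd = 1914.6 - 5P.
Equating demand and supply, 1914.6 - 5P = 275.6 + 6P gives 11P = 1639, so P* = 149.
Substitute back: Q* = 1914.6 - 5(149) = 1169.6.

P* = 149, Q* = 1169.6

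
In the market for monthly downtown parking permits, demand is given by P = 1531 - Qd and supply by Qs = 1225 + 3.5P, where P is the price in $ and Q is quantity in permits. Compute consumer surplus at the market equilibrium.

Consumer surplus = 1070184.5

Solving each curve for Q: Qd = 1531 - P.
At equilibrium Qd = Qs, so 1531 - P = 1225 + 3.5P; collecting terms, 306 = 4.5P and P* = 68.
Plugging P* into demand: Q* = 1531 - 68 = 1463.
Demand choke price (Qd = 0): P = 1531. Consumer surplus = ½ × (1531 - 68) × 1463 = 1070184.5.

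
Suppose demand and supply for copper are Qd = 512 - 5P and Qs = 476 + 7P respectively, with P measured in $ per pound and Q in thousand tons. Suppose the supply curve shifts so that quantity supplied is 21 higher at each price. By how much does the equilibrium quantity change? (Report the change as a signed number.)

ΔQ = 8.75

At equilibrium Qd = Qs, so 512 - 5P = 476 + 7P; collecting terms, 36 = 12P and P* = 3.
Substitute back: Q* = 512 - 5(3) = 497.
After the shift, supply is Qs = 497 + 7P.
New equilibrium: 15 = 12P, so P = 1.25 and Q = 505.75.
ΔQ = 505.75 - 497 = 8.75.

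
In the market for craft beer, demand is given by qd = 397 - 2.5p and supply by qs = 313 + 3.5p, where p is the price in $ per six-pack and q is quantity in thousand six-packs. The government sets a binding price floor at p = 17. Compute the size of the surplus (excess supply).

Surplus = 18

At p = 17: qd = 354.5 and qs = 372.5.
Surplus = qs - qd = 372.5 - 354.5 = 18.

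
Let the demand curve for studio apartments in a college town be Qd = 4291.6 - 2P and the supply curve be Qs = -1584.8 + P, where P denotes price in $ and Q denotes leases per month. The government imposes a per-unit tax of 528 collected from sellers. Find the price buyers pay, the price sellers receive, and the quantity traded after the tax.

P_b = 2134.8, P_s = 1606.8, Q = 22

Sellers keep P_s = P_b - 528 per unit, so supply in terms of the buyer price is Qs = -2112.8 + P_b.
Equate demand and the shifted supply: 4291.6 - 2P_b = -2112.8 + P_b, giving 3P_b = 6404.4, so P_b = 2134.8.
So P_s = 1606.8 and the quantity traded is Q = 4291.6 - 2(2134.8) = 22.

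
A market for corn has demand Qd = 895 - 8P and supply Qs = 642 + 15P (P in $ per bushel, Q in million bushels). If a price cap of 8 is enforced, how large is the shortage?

Evaluating both curves at the ceiling price 8 gives Qd = 831, Qs = 762.
Shortage = Qd - Qs = 831 - 762 = 69.

Shortage = 69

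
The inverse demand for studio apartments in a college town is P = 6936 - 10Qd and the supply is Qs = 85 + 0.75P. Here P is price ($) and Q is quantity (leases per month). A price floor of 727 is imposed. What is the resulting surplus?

Inverting to quantity form: Qd = 693.6 - 0.1P.
At P = 727: Qd = 620.9 and Qs = 630.25.
Surplus = Qs - Qd = 630.25 - 620.9 = 9.35.

Surplus = 9.35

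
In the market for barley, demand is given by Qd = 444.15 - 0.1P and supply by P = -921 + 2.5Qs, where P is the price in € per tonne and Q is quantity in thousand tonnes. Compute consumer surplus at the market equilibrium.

Consumer surplus = 920205

In direct form, Qs = 368.4 + 0.4P.
At equilibrium Qd = Qs, so 444.15 - 0.1P = 368.4 + 0.4P; collecting terms, 75.75 = 0.5P and P* = 151.5.
Substitute back: Q* = 444.15 - 0.1(151.5) = 429.
Demand choke price (Qd = 0): P = 444.15/0.1 = 4441.5. Consumer surplus = ½ × (4441.5 - 151.5) × 429 = 920205.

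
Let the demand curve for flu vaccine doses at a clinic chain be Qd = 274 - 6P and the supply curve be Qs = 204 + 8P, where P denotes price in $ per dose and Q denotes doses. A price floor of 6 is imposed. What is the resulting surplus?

Surplus = 14

At P = 6: Qd = 238 and Qs = 252.
Surplus = Qs - Qd = 252 - 238 = 14.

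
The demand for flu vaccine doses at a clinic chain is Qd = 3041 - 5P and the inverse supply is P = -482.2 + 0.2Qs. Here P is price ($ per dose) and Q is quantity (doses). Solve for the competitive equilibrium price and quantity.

Inverting to quantity form: Qs = 2411 + 5P.
At equilibrium Qd = Qs, so 3041 - 5P = 2411 + 5P; collecting terms, 630 = 10P and P* = 63.
Substitute back: Q* = 3041 - 5(63) = 2726.

P* = 63, Q* = 2726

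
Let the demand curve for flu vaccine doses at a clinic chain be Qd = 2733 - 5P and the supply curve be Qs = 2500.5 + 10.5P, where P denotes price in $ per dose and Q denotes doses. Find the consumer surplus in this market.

Consumer surplus = 706496.4

Equating demand and supply, 2733 - 5P = 2500.5 + 10.5P gives 15.5P = 232.5, so P* = 15.
From the demand curve, Q* = 2733 - 5(15) = 2658.
Demand choke price (Qd = 0): P = 2733/5 = 546.6. Consumer surplus = ½ × (546.6 - 15) × 2658 = 706496.4.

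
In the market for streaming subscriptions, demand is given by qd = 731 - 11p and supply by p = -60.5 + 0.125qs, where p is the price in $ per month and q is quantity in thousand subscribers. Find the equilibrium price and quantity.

In direct form, qs = 484 + 8p.
Equating demand and supply, 731 - 11p = 484 + 8p gives 19p = 247, so p* = 13.
Substitute back: q* = 731 - 11(13) = 588.

p* = 13, q* = 588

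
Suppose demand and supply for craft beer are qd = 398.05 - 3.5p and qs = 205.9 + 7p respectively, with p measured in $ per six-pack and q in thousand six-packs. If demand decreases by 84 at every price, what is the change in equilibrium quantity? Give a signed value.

Δq = -56

At equilibrium qd = qs, so 398.05 - 3.5p = 205.9 + 7p; collecting terms, 192.15 = 10.5p and p* = 18.3.
Then q* = 398.05 - 3.5(18.3) = 334.
After the shift, demand is qd = 314.05 - 3.5p.
The new intersection has 108.15 = 10.5p, i.e. p = 10.3, q = 278.
Δq = 278 - 334 = -56.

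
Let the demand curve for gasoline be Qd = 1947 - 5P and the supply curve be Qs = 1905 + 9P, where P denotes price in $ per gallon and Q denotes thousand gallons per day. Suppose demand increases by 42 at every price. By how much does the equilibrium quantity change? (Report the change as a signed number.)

ΔQ = 27

Equating demand and supply, 1947 - 5P = 1905 + 9P gives 14P = 42, so P* = 3.
Plugging P* into demand: Q* = 1947 - 5(3) = 1932.
After the shift, demand is Qd = 1989 - 5P.
The new intersection has 84 = 14P, i.e. P = 6, Q = 1959.
ΔQ = 1959 - 1932 = 27.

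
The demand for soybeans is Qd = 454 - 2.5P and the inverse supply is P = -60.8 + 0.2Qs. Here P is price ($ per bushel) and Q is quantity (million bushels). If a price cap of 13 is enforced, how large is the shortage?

Inverting to quantity form: Qs = 304 + 5P.
Evaluating both curves at the ceiling price 13 gives Qd = 421.5, Qs = 369.
Shortage = Qd - Qs = 421.5 - 369 = 52.5.

Shortage = 52.5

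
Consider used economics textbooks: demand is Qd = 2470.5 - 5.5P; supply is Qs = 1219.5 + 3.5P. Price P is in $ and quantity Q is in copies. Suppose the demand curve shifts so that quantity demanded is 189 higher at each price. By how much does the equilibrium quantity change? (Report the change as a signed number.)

ΔQ = 73.5

The market clears where 2470.5 - 5.5P = 1219.5 + 3.5P. Rearranging, 9P = 1251, hence P* = 139.
From the demand curve, Q* = 2470.5 - 5.5(139) = 1706.
After the shift, demand is Qd = 2659.5 - 5.5P.
Re-solving, 9P = 1440 gives P = 160 and Q = 1779.5.
ΔQ = 1779.5 - 1706 = 73.5.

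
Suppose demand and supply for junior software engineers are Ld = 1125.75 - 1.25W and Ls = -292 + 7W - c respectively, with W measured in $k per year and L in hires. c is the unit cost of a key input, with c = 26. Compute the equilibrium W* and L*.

W* = 175, L* = 907

With c = 26, supply is Ls = -318 + 7W.
The market clears where 1125.75 - 1.25W = -318 + 7W. Rearranging, 8.25W = 1443.75, hence W* = 175.
From the demand curve, L* = 1125.75 - 1.25(175) = 907.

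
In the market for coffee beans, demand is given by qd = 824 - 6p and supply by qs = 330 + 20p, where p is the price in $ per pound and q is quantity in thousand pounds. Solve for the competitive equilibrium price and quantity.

Set qd = qs: 824 - 6p = 330 + 20p, so 494 = 26p and p* = 19.
Then q* = 824 - 6(19) = 710.

p* = 19, q* = 710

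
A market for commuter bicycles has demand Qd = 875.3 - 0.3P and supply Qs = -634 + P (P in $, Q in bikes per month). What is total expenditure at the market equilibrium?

Total expenditure = 611847

Equating demand and supply, 875.3 - 0.3P = -634 + P gives 1.3P = 1509.3, so P* = 1161.
Substitute back: Q* = 875.3 - 0.3(1161) = 527.
Total expenditure = P* × Q* = 1161 × 527 = 611847.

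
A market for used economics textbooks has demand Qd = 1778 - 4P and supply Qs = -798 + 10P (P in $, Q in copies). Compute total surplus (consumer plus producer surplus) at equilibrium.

Equating demand and supply, 1778 - 4P = -798 + 10P gives 14P = 2576, so P* = 184.
From the demand curve, Q* = 1778 - 4(184) = 1042.
Demand choke price = 444.5; supply choke price = 79.8. CS = ½(444.5 - 184)(1042) = 135720.5; PS = ½(184 - 79.8)(1042) = 54288.2. Total surplus = 190008.7.

Total surplus = 190008.7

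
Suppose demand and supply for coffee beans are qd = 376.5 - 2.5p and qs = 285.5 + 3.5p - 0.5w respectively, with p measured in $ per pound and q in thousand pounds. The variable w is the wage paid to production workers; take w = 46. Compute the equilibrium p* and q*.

p* = 19, q* = 329

With w = 46, supply is qs = 262.5 + 3.5p.
Set qd = qs: 376.5 - 2.5p = 262.5 + 3.5p, so 114 = 6p and p* = 19.
Substitute back: q* = 376.5 - 2.5(19) = 329.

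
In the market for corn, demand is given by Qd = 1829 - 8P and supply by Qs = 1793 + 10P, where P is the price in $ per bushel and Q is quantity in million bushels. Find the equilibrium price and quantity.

P* = 2, Q* = 1813

The market clears where 1829 - 8P = 1793 + 10P. Rearranging, 18P = 36, hence P* = 2.
From the demand curve, Q* = 1829 - 8(2) = 1813.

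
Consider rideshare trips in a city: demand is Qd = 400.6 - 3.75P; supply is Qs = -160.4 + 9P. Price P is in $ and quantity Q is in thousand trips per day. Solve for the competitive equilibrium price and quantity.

The market clears where 400.6 - 3.75P = -160.4 + 9P. Rearranging, 12.75P = 561, hence P* = 44.
Plugging P* into demand: Q* = 400.6 - 3.75(44) = 235.6.

P* = 44, Q* = 235.6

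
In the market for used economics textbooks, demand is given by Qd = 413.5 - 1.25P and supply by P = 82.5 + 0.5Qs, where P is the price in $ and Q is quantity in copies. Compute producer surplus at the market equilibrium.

Producer surplus = 9120.25

In direct form, Qs = -165 + 2P.
Set Qd = Qs: 413.5 - 1.25P = -165 + 2P, so 578.5 = 3.25P and P* = 178.
From the demand curve, Q* = 413.5 - 1.25(178) = 191.
Supply choke price (Qs = 0): P = 82.5. Producer surplus = ½ × (178 - 82.5) × 191 = 9120.25.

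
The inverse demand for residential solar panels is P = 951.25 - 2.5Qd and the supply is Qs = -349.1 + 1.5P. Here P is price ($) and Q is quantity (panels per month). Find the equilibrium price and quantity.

Rewriting in direct form: Qd = 380.5 - 0.4P.
The market clears where 380.5 - 0.4P = -349.1 + 1.5P. Rearranging, 1.9P = 729.6, hence P* = 384.
From the demand curve, Q* = 380.5 - 0.4(384) = 226.9.

P* = 384, Q* = 226.9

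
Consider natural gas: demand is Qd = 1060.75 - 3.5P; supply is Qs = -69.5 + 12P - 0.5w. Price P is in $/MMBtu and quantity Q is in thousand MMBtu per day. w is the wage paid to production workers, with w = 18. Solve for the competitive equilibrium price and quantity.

P* = 73.5, Q* = 803.5

With w = 18, supply is Qs = -78.5 + 12P.
Equating demand and supply, 1060.75 - 3.5P = -78.5 + 12P gives 15.5P = 1139.25, so P* = 73.5.
Plugging P* into demand: Q* = 1060.75 - 3.5(73.5) = 803.5.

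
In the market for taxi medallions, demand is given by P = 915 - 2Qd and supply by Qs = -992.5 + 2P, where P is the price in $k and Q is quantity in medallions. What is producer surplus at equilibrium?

In direct form, Qd = 457.5 - 0.5P.
Equating demand and supply, 457.5 - 0.5P = -992.5 + 2P gives 2.5P = 1450, so P* = 580.
Substitute back: Q* = 457.5 - 0.5(580) = 167.5.
Supply choke price (Qs = 0): P = 496.25. Producer surplus = ½ × (580 - 496.25) × 167.5 = 7014.0625.

Producer surplus = 7014.0625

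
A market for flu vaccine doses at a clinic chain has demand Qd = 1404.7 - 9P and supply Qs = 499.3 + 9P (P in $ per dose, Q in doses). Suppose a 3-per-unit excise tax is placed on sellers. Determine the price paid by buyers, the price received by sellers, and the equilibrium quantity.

With a tax of 3 on sellers, they supply based on the net price P_s = P_b - 3, so Qs = 472.3 + 9P_b.
Set Qd = Qs: 1404.7 - 9P_b = 472.3 + 9P_b, so 932.4 = 18P_b and P_b = 51.8.
Then P_s = 51.8 - 3 = 48.8 and Q = 1404.7 - 9(51.8) = 938.5.

P_b = 51.8, P_s = 48.8, Q = 938.5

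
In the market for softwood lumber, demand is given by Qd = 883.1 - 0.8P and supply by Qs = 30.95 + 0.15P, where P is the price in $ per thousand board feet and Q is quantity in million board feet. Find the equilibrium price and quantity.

P* = 897, Q* = 165.5

The market clears where 883.1 - 0.8P = 30.95 + 0.15P. Rearranging, 0.95P = 852.15, hence P* = 897.
Then Q* = 883.1 - 0.8(897) = 165.5.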